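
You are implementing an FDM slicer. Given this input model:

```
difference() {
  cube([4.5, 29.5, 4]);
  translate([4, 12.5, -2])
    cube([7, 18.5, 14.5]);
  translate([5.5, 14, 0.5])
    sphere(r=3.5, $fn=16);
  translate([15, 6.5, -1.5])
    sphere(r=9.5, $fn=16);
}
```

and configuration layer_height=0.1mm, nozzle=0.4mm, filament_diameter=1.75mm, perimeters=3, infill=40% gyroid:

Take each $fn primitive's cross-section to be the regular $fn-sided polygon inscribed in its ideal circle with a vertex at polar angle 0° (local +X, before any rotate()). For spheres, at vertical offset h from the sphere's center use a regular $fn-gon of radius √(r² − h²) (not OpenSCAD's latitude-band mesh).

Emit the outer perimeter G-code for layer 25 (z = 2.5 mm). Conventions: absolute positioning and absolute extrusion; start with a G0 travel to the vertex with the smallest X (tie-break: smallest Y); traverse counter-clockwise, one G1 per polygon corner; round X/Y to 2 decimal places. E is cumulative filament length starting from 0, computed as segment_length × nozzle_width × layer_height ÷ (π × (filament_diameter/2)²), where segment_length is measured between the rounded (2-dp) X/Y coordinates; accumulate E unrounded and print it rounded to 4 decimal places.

At z = 2.5 mm: the 4.5×29.5 cube contributes its full rectangle; the 7×18.5 cube at (4, 12.5) contributes its full rectangle; the r=3.5 sphere at (5.5, 14) contributes a regular 16-gon of circumradius √(3.5²−2²) = 2.872; the r=9.5 sphere at (15, 6.5) slices to a regular 16-gon of circumradius 8.617 (√(r²−h²) with h=4 from center); Subtracting the remaining from the first: starting from the 4.5×29.5 cube, the 7×18.5 cube at (4, 12.5) partially overlaps it — only the 8.50 mm² overlap (of its 129.50 mm²) is removed, clipping the outline; the r=3.5 sphere at (5.5, 14) partially overlaps it — only the 5.06 mm² overlap (of its 25.26 mm²) is removed, clipping the outline; the r=9.5 sphere at (15, 6.5) misses the remaining region (no effect) — 1 connected region. The outline is a single polygon with 12 vertices. Extrusion per mm of travel: 0.4 × 0.1 / (π × 0.875²) = 0.016630. Accumulating E over each segment gives final E = 1.1438.

G0 X0.00 Y0.00 Z2.50
G1 X4.50 Y0.00 E0.0748
G1 X4.50 Y11.33 E0.2633
G1 X4.40 Y11.35 E0.2649
G1 X3.47 Y11.97 E0.2835
G1 X2.85 Y12.90 E0.3021
G1 X2.63 Y14.00 E0.3208
G1 X2.85 Y15.10 E0.3394
G1 X3.47 Y16.03 E0.3580
G1 X4.00 Y16.39 E0.3687
G1 X4.00 Y29.50 E0.5867
G1 X0.00 Y29.50 E0.6532
G1 X0.00 Y0.00 E1.1438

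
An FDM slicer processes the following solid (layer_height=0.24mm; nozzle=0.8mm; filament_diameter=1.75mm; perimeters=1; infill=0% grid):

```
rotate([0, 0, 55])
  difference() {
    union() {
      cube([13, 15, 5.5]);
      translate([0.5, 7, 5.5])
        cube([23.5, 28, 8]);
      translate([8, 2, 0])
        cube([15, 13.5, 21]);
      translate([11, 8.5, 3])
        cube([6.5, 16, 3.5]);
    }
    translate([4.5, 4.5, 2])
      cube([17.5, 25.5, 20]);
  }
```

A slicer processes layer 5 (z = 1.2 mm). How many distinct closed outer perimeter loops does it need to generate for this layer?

1

At z = 1.2 mm: the cube (footprint 13×15) is included at this height; the cube at (0.5, 7) does not reach this height (z outside [5.5, 13.5]); the 15×13.5 cube at (8, 2) contributes its full rectangle; the cube at (11, 8.5) does not reach this height (z outside [3, 6.5]); Taking the union: the regions partially overlap (shared area 65.00 mm²), so overlapping operands fuse into one piece — 1 connected region; the cube at (4.5, 4.5) is not intersected at this z (z outside [2, 22]); Subtracting the remaining from the first: none of the subtracted shapes is present at this height, so that combined region is unchanged — 1 connected region; (whole slice rotated 55° about Z — lengths, areas and connectivity unchanged). The result has 1 disconnected region.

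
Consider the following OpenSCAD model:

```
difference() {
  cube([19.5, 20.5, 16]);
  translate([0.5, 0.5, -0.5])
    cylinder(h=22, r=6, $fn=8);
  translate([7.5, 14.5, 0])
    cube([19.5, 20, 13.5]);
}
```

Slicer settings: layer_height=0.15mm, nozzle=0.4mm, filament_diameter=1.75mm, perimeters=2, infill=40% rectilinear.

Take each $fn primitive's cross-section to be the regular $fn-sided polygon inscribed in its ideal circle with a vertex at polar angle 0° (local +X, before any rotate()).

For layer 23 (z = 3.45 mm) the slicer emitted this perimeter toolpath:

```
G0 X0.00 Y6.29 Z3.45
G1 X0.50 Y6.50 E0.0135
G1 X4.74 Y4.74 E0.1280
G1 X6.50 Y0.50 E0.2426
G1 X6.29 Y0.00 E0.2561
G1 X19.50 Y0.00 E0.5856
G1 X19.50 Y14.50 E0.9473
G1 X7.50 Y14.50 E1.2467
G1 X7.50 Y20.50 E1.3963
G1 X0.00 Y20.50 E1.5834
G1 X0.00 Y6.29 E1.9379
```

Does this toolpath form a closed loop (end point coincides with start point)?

Start point (G0): (0.00, 6.29). End point (last G1): the path returns to the start — closed.

yes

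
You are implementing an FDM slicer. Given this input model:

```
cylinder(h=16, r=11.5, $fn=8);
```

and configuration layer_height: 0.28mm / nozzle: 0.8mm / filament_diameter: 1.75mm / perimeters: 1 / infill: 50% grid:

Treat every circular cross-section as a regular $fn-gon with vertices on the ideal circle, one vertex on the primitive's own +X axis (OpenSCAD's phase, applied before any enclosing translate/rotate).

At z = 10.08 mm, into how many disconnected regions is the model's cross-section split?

1

At z = 10.08 mm: the r=11.5 cylinder gives a regular 8-gon of circumradius 11.5 (constant along its height). The result has 1 disconnected region.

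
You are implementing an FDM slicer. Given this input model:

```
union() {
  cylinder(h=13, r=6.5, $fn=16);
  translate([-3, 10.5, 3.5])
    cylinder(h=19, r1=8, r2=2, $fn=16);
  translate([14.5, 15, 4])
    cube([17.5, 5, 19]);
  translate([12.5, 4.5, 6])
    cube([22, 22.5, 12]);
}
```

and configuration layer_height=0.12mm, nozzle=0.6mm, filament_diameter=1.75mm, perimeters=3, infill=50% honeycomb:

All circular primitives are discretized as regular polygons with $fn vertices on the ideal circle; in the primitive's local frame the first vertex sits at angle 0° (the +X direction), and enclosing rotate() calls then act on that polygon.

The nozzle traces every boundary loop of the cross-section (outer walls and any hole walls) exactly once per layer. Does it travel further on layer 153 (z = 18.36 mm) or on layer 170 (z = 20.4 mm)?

layer 153 (z = 18.36 mm)

Layer 153 (z = 18.36): the cylinder is not intersected at this z (z outside [0, 13]); the cone at (-3, 10.5) (r1=8→r2=2) has section circumradius 3.307 here — a regular 16-gon (perimeter = 2·16·3.307·sin(180°/16) = 20.65 mm); the 17.5×5 cube at (14.5, 15) contributes its full rectangle (perimeter 45.00 mm); the cube at (12.5, 4.5) is absent (z outside [6, 18]); Combining (union): the 2 present regions are separate (no shared area or edge), so areas and boundary lengths simply add and each stays a separate island — boundary = 65.65 mm. So its perimeter = 65.65 mm. Layer 170 (z = 20.4): the cylinder is absent (z outside [0, 13]); the cone at (-3, 10.5) (r1=8→r2=2) has section circumradius 2.663 here — a regular 16-gon (perimeter = 2·16·2.663·sin(180°/16) = 16.63 mm); the 17.5×5 cube at (14.5, 15) contributes its full rectangle (perimeter 45.00 mm); the cube at (12.5, 4.5) is absent (z outside [6, 18]); Taking the union: the 2 present regions are separate (no shared area or edge), so areas and boundary lengths simply add and each stays a separate island — boundary = 61.63 mm. So its perimeter = 61.63 mm. Layer 153 is larger (65.65 vs 61.63 mm).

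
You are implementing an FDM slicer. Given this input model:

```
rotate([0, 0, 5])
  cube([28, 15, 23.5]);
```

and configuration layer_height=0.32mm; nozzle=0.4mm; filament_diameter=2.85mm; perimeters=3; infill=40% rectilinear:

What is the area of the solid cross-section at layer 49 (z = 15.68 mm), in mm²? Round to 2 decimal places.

At z = 15.68 mm: the 28×15 cube contributes its full rectangle (area 420.00 mm²); (whole slice rotated 5° about Z — lengths, areas and connectivity unchanged). Overall, the cross-section is a single solid region. Net area = 420.00 mm².

420.00 mm²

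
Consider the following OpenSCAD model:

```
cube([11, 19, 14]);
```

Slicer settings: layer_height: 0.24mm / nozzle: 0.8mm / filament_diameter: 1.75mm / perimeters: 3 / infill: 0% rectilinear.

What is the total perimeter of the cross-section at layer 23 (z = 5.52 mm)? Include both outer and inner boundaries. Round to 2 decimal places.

At z = 5.52 mm: the cube is present — its section is the full 11×19 rectangle (perimeter 60.00 mm). Overall, the cross-section is a single solid region. Total boundary length (outer) = 60.00 mm.

60.00 mm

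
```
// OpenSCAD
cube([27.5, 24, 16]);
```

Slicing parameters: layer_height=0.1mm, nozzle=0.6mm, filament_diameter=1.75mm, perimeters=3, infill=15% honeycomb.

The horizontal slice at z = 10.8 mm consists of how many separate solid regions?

1

At z = 10.8 mm: the 27.5×24 cube contributes its full rectangle. The result has 1 disconnected region.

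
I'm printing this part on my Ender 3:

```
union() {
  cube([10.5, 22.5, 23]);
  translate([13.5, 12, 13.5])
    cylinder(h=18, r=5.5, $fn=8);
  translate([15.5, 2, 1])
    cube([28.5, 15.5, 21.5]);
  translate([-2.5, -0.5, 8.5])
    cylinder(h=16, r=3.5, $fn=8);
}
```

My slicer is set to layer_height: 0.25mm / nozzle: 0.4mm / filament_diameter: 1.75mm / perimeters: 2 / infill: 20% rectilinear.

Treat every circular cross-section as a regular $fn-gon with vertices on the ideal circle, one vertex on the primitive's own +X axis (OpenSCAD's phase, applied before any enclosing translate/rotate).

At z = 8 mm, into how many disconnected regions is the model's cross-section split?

At z = 8 mm: the cube (footprint 10.5×22.5) is included at this height; the cylinder at (13.5, 12) is not intersected at this z (z outside [13.5, 31.5]); the cube at (15.5, 2) (footprint 28.5×15.5) is included at this height; the cylinder at (-2.5, -0.5) is absent (z outside [8.5, 24.5]); Combining (union): the 2 present regions are separate (no shared area or edge), so areas and boundary lengths simply add and each stays a separate island — 2 connected regions. The result has 2 disconnected regions.

2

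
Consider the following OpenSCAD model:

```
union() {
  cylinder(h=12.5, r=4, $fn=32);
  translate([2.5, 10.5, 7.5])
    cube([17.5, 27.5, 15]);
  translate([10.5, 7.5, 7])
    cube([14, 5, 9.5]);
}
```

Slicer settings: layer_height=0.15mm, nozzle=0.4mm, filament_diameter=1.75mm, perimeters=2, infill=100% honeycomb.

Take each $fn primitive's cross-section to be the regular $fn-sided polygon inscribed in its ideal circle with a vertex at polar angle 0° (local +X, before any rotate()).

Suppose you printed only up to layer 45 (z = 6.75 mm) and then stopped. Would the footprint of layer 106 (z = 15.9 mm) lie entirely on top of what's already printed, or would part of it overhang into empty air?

Compare the two slices. At z = 6.75: the r=4 cylinder gives a regular 32-gon of circumradius 4 (constant along its height) (area = (32/2)·4.000²·sin(360°/32) = 49.94 mm²); the cube at (2.5, 10.5) is not intersected at this z (z outside [7.5, 22.5]); the cube at (10.5, 7.5) is not intersected at this z (z outside [7, 16.5]); Combining (union): only the r=4 cylinder is present, so the union is just that shape — area = 49.94 mm². At z = 15.9: the cylinder is not intersected at this z (z outside [0, 12.5]); the cube at (2.5, 10.5) is present — its section is the full 17.5×27.5 rectangle (area 481.25 mm²); the 14×5 cube at (10.5, 7.5) contributes its full rectangle (area 70.00 mm²); Taking the union: the regions partially overlap — summed areas 551.25 mm² minus the doubly-counted overlap 19.00 mm² gives 532.25 mm² — area = 532.25 mm². Checking containment: at z = 15.9 the cross-section extends beyond the z = 6.75 cross-section by about 532.25 mm².

part overhangs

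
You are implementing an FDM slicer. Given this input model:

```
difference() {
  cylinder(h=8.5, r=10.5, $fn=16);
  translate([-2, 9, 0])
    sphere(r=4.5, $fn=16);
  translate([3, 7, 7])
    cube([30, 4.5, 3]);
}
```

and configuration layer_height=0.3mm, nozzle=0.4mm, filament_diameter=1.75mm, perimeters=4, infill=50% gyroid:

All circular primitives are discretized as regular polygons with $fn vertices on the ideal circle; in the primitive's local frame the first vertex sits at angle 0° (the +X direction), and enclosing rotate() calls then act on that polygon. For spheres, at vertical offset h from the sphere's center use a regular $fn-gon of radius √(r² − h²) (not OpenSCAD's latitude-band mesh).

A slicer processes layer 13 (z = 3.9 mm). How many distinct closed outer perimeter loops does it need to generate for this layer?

At z = 3.9 mm: the r=10.5 cylinder contributes a regular 16-gon of circumradius 10.5; the r=4.5 sphere at (-2, 9) slices to a regular 16-gon of circumradius 2.245 (√(r²−h²) with h=3.9 from center); the cube at (3, 7) does not reach this height (z outside [7, 10]); Taking the first minus the rest: starting from the r=10.5 cylinder, the r=4.5 sphere at (-2, 9) partially overlaps it — only the 12.30 mm² overlap (of its 15.43 mm²) is removed, clipping the outline — 1 connected region. The result has 1 disconnected region.

1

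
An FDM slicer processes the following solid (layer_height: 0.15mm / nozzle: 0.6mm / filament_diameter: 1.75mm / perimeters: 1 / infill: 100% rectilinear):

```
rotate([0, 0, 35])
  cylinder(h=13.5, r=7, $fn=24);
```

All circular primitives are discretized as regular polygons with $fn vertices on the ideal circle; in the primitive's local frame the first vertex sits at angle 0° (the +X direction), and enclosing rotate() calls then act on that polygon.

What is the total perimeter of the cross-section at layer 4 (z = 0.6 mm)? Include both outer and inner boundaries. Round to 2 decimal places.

At z = 0.6 mm: the r=7 cylinder gives a regular 24-gon of circumradius 7 (constant along its height) (perimeter = 2·24·7.000·sin(180°/24) = 43.86 mm); (whole slice rotated 35° about Z — lengths, areas and connectivity unchanged). Overall, the cross-section is a single solid region. Total boundary length (outer) = 43.86 mm.

43.86 mm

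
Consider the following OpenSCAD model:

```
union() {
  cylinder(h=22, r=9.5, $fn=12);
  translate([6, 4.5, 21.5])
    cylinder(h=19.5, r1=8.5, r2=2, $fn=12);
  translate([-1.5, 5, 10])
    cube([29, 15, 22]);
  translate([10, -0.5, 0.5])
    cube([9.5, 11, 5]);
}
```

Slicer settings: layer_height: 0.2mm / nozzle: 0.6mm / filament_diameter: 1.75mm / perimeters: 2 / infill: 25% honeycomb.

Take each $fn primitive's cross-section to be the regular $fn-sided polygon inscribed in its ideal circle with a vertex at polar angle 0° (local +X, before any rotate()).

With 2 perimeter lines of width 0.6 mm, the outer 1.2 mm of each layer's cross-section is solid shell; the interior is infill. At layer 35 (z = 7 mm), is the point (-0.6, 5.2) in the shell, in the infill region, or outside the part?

infill

At z = 7 mm: the r=9.5 cylinder gives a regular 12-gon of circumradius 9.5 (constant along its height); the cone at (6, 4.5) is not intersected at this z (z outside [21.5, 41]); the cube at (-1.5, 5) is absent (z outside [10, 32]); the cube at (10, -0.5) is absent (z outside [0.5, 5.5]); Merging all regions: only the r=9.5 cylinder is present, so the union is just that shape — 1 connected region. Overall, the cross-section is a single solid region. The nearest boundary edge runs (0.00, 9.50)→(-4.75, 8.23); distance from the point to it = 4.00 mm. The point is inside the cross-section and 4.00 mm from the nearest boundary — more than the 1.2 mm shell width (2 × 0.6), so it's in the infill interior.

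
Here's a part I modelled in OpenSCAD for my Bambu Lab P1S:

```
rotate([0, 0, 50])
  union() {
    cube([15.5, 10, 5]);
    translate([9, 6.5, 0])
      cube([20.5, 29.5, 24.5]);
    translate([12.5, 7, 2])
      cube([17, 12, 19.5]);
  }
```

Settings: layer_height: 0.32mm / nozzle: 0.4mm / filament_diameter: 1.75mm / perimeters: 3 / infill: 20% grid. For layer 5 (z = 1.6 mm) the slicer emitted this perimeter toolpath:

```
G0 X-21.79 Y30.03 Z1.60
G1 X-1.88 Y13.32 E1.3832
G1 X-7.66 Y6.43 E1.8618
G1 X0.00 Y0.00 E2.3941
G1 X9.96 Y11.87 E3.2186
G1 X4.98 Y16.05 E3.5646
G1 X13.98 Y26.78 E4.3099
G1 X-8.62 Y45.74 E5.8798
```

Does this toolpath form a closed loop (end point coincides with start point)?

Start point (G0): (-21.79, 30.03). End point (last G1): the path does not return to the start — open.

no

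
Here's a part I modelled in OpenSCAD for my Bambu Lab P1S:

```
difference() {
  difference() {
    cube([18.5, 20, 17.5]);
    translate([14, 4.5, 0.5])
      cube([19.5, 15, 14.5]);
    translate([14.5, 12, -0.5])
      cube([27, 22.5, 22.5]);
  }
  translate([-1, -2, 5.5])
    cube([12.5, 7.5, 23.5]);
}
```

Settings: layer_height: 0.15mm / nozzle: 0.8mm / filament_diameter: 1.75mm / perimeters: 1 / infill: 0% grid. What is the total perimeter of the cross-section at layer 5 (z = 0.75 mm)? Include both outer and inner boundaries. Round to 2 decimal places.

At z = 0.75 mm: the cube (footprint 18.5×20) is included at this height (perimeter 77.00 mm); the cube at (14, 4.5) is present — its section is the full 19.5×15 rectangle (perimeter 69.00 mm); the cube at (14.5, 12) (footprint 27×22.5) is included at this height (perimeter 99.00 mm); Taking the first minus the rest: starting from the 18.5×20 cube, the 19.5×15 cube at (14, 4.5) partially overlaps it — only the 67.50 mm² overlap (of its 292.50 mm²) is removed, clipping the outline; the 27×22.5 cube at (14.5, 12) partially overlaps it — only the 2.00 mm² overlap (of its 607.50 mm²) is removed, clipping the outline — boundary = 78.00 mm; the cube at (-1, -2) is absent (z outside [5.5, 29]); After the difference (first − rest): none of the subtracted shapes is present at this height, so the result so far is unchanged — boundary = 78.00 mm. Overall, the cross-section is a single solid region. Total boundary length (outer) = 78.00 mm.

78.00 mm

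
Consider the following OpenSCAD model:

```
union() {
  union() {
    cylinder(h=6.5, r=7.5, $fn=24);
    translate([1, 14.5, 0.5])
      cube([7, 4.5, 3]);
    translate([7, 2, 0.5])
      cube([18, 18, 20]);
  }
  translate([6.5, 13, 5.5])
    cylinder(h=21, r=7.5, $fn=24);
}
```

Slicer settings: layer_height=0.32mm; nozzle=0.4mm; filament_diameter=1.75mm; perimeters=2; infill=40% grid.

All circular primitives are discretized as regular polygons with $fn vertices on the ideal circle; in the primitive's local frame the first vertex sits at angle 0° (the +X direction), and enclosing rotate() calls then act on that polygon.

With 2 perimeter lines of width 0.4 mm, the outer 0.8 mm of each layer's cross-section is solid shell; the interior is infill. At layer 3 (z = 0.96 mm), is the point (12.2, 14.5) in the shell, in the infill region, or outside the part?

infill

At z = 0.96 mm: the r=7.5 cylinder contributes a regular 24-gon of circumradius 7.5; the cube at (1, 14.5) is present — its section is the full 7×4.5 rectangle; the cube at (7, 2) (footprint 18×18) is included at this height; Combining (union): the regions partially overlap (shared area 4.56 mm²), so overlapping operands fuse into one piece — 1 connected region; the cylinder at (6.5, 13) is not intersected at this z (z outside [5.5, 26.5]); Combining (union): only the result so far is present, so the union is just that shape — 1 connected region. Overall, the cross-section is a single solid region. The nearest boundary edge runs (7.00, 2.53)→(7.00, 14.50); distance from the point to it = 5.20 mm. The point is inside the cross-section and 5.20 mm from the nearest boundary — more than the 0.8 mm shell width (2 × 0.4), so it's in the infill interior.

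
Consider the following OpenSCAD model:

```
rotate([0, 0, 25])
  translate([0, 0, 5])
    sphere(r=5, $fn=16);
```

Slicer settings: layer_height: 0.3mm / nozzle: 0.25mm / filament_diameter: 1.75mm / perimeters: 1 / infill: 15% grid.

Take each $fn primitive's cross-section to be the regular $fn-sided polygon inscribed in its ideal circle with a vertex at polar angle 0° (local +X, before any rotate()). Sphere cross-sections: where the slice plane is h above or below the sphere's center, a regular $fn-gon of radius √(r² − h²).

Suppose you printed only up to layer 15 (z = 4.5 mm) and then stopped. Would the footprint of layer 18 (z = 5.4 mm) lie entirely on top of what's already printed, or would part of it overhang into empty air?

entirely on top

Compare the two slices. At z = 4.5: the r=5 sphere contributes a regular 16-gon of circumradius √(5²−0.5²) = 4.975 (area = (16/2)·4.975²·sin(360°/16) = 75.77 mm²); (whole slice rotated 25° about Z — lengths, areas and connectivity unchanged). At z = 5.4: the sphere: section is a regular 16-gon, circumradius = √(r²−h²) = √(5²−0.4²) = 4.984 (area = (16/2)·4.984²·sin(360°/16) = 76.05 mm²); (whole slice rotated 25° about Z — lengths, areas and connectivity unchanged). Checking containment: the cross-section at z = 5.4 is a subset of the cross-section at z = 4.5.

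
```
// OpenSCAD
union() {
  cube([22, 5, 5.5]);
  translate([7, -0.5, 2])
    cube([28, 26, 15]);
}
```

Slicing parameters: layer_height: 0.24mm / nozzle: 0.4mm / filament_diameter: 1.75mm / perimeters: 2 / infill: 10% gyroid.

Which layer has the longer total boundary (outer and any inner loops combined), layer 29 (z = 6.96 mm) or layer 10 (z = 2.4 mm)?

Layer 29 (z = 6.96): the cube is not intersected at this z (z outside [0, 5.5]); the cube at (7, -0.5) is present — its section is the full 28×26 rectangle (perimeter 108.00 mm); Taking the union: only the 28×26 cube at (7, -0.5) is present, so the union is just that shape — boundary = 108.00 mm. So its perimeter = 108.00 mm. Layer 10 (z = 2.4): the cube is present — its section is the full 22×5 rectangle (perimeter 54.00 mm); the 28×26 cube at (7, -0.5) contributes its full rectangle (perimeter 108.00 mm); Combining (union): the regions partially overlap (shared area 75.00 mm²), so the edge portions inside another operand are dropped and the merged outline is re-measured after clipping — boundary = 122.00 mm. So its perimeter = 122.00 mm. Layer 10 is larger (122.00 vs 108.00 mm).

layer 10 (z = 2.4 mm)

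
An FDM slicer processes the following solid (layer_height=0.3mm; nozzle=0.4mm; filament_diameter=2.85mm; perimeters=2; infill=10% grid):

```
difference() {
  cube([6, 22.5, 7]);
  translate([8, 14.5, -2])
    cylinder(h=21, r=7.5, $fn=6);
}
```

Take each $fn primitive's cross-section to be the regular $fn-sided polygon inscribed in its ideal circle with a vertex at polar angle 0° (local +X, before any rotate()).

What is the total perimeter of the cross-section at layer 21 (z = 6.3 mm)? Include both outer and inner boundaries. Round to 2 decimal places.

62.51 mm

At z = 6.3 mm: the 6×22.5 cube contributes its full rectangle (perimeter 57.00 mm); the r=7.5 cylinder at (8, 14.5) gives a regular 6-gon of circumradius 7.5 (constant along its height) (perimeter = 2·6·7.500·sin(180°/6) = 45.00 mm); After the difference (first − rest): starting from the 6×22.5 cube, the r=7.5 cylinder at (8, 14.5) partially overlaps it — only the 47.09 mm² overlap (of its 146.14 mm²) is removed, clipping the outline — boundary = 62.51 mm. Overall, the cross-section is a single solid region. Total boundary length (outer) = 62.51 mm.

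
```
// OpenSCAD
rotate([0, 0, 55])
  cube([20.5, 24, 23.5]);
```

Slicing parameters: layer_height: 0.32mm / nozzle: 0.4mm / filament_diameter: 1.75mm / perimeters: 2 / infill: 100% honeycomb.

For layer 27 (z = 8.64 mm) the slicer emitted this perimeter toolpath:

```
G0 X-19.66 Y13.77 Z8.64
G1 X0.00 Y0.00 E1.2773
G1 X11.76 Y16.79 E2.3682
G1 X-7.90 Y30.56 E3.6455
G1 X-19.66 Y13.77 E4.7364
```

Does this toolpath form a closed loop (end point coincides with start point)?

Start point (G0): (-19.66, 13.77). End point (last G1): the path returns to the start — closed.

yes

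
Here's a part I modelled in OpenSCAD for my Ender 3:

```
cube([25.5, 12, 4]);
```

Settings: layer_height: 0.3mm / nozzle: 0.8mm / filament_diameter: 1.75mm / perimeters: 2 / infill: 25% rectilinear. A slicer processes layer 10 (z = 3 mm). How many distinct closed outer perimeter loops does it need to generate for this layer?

1

At z = 3 mm: the 25.5×12 cube contributes its full rectangle. The result has 1 disconnected region.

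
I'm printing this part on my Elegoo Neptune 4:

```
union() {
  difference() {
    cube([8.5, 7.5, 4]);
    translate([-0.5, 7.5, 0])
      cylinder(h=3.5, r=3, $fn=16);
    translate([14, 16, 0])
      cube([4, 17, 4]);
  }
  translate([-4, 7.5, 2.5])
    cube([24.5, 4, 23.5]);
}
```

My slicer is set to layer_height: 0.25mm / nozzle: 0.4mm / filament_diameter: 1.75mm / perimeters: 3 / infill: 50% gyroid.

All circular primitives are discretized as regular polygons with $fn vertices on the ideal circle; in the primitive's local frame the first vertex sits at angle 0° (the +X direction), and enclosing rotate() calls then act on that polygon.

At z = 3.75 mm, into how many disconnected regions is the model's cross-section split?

At z = 3.75 mm: the cube is present — its section is the full 8.5×7.5 rectangle; the cylinder at (-0.5, 7.5) is absent (z outside [0, 3.5]); the 4×17 cube at (14, 16) contributes its full rectangle; After the difference (first − rest): starting from the 8.5×7.5 cube, the 4×17 cube at (14, 16) misses the remaining region (no effect) — 1 connected region; the cube at (-4, 7.5) (footprint 24.5×4) is included at this height; Taking the union: the 2 present regions share edge segments without overlapping in area, so areas simply add but the touching pieces fuse into one outline (the shared edge portions become interior and drop out of the boundary) — 1 connected region. The result has 1 disconnected region.

1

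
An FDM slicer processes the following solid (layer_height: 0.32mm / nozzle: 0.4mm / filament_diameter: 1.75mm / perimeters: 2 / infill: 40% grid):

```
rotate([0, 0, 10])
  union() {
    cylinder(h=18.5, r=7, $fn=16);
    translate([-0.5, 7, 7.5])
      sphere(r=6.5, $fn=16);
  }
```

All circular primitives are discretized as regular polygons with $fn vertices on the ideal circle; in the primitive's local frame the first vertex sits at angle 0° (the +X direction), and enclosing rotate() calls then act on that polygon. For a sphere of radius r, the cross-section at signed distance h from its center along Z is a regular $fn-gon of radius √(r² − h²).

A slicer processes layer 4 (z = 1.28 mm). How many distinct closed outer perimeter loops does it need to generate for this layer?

At z = 1.28 mm: the cylinder: section is a regular 16-gon, circumradius r=7; the sphere at (-0.5, 7): section is a regular 16-gon, circumradius = √(r²−h²) = √(6.5²−6.22²) = 1.887; Taking the union: the regions partially overlap (shared area 4.72 mm²), so overlapping operands fuse into one piece — 1 connected region; (rotated 10° about Z; rotation is an isometry so areas/perimeters/island counts are preserved). The result has 1 disconnected region.

1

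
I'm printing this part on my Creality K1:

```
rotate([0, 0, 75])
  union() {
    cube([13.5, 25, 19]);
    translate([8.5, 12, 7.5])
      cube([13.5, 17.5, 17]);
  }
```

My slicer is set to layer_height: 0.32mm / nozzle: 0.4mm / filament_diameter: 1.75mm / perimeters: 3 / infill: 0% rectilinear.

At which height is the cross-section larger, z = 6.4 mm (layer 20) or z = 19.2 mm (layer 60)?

layer 20 (z = 6.4 mm)

Layer 20 (z = 6.4): the 13.5×25 cube contributes its full rectangle (area 337.50 mm²); the cube at (8.5, 12) is not intersected at this z (z outside [7.5, 24.5]); Combining (union): only the 13.5×25 cube is present, so the union is just that shape — area = 337.50 mm²; (rotated 75° about Z; rotation is an isometry so areas/perimeters/island counts are preserved). So its area = 337.50 mm². Layer 60 (z = 19.2): the cube does not reach this height (z outside [0, 19]); the cube at (8.5, 12) (footprint 13.5×17.5) is included at this height (area 236.25 mm²); Merging all regions: only the 13.5×17.5 cube at (8.5, 12) is present, so the union is just that shape — area = 236.25 mm²; (rotated 75° about Z; rotation is an isometry so areas/perimeters/island counts are preserved). So its area = 236.25 mm². Layer 20 is larger (337.50 vs 236.25 mm²).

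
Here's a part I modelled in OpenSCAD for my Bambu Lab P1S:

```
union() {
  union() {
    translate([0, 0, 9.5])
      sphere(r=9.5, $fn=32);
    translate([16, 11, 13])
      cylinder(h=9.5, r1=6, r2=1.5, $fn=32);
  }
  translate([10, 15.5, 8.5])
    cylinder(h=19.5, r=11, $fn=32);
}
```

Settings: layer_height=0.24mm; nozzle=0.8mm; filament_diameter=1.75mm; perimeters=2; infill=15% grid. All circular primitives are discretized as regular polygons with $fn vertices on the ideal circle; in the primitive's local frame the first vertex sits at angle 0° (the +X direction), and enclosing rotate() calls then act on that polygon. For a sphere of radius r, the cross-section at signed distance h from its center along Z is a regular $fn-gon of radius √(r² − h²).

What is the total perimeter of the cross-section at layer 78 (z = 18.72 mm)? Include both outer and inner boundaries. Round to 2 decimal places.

At z = 18.72 mm: the r=9.5 sphere contributes a regular 32-gon of circumradius √(9.5²−9.22²) = 2.289 (perimeter = 2·32·2.289·sin(180°/32) = 14.36 mm); the cone at (16, 11) (r1=6→r2=1.5) has section circumradius 3.291 here — a regular 32-gon (perimeter = 2·32·3.291·sin(180°/32) = 20.64 mm); Merging all regions: the 2 present regions are separate (no shared area or edge), so areas and boundary lengths simply add and each stays a separate island — boundary = 35.00 mm; the r=11 cylinder at (10, 15.5) gives a regular 32-gon of circumradius 11 (constant along its height) (perimeter = 2·32·11.000·sin(180°/32) = 69.00 mm); Merging all regions: the regions partially overlap (shared area 33.80 mm²), so the edge portions inside another operand are dropped and the merged outline is re-measured after clipping — boundary = 83.37 mm. Overall, the cross-section has 2 separate islands. Total boundary length (outer) = 83.37 mm.

83.37 mm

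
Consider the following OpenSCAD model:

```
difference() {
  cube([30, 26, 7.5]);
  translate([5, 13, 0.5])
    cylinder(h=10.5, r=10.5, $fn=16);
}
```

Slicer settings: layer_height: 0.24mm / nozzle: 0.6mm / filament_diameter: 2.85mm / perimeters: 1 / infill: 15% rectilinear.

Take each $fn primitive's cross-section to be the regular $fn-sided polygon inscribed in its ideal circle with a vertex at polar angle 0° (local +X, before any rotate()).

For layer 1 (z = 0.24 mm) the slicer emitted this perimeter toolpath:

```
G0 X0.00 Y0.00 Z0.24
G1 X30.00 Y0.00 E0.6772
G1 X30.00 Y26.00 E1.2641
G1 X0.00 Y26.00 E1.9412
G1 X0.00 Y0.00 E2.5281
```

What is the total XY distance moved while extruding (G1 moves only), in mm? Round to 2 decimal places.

Sum the Euclidean lengths of each G1 segment: total = 112.00 mm.

112.00 mm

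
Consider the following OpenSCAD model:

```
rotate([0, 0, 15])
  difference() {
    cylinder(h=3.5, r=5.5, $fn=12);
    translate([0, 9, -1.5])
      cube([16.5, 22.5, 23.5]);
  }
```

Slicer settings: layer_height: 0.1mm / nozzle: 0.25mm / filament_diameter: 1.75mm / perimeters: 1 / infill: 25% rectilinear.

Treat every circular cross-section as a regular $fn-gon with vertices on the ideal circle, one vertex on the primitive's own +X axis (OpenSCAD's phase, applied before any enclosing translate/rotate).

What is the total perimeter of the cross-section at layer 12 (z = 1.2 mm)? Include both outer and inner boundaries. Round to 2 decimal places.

34.16 mm

At z = 1.2 mm: the r=5.5 cylinder contributes a regular 12-gon of circumradius 5.5 (perimeter = 2·12·5.500·sin(180°/12) = 34.16 mm); the 16.5×22.5 cube at (0, 9) contributes its full rectangle (perimeter 78.00 mm); Taking the first minus the rest: starting from the r=5.5 cylinder, the 16.5×22.5 cube at (0, 9) misses the remaining region (no effect) — boundary = 34.16 mm; (rotated 15° about Z; rotation is an isometry so areas/perimeters/island counts are preserved). Overall, the cross-section is a single solid region. Total boundary length (outer) = 34.16 mm.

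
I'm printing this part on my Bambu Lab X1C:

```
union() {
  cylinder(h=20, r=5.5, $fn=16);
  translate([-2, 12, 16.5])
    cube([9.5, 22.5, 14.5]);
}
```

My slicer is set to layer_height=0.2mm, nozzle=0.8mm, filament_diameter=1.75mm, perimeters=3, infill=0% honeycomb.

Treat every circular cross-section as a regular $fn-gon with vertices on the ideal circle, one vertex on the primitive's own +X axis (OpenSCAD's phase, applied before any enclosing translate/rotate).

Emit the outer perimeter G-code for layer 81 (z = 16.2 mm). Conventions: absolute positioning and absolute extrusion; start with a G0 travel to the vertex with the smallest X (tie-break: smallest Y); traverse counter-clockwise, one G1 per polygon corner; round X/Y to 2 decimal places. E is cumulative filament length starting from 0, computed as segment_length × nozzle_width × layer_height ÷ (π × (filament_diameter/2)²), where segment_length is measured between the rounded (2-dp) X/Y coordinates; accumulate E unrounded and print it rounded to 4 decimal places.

G0 X-5.50 Y0.00 Z16.20
G1 X-5.08 Y-2.10 E0.1425
G1 X-3.89 Y-3.89 E0.2854
G1 X-2.10 Y-5.08 E0.4284
G1 X0.00 Y-5.50 E0.5709
G1 X2.10 Y-5.08 E0.7133
G1 X3.89 Y-3.89 E0.8563
G1 X5.08 Y-2.10 E0.9993
G1 X5.50 Y0.00 E1.1418
G1 X5.08 Y2.10 E1.2842
G1 X3.89 Y3.89 E1.4272
G1 X2.10 Y5.08 E1.5702
G1 X0.00 Y5.50 E1.7127
G1 X-2.10 Y5.08 E1.8551
G1 X-3.89 Y3.89 E1.9981
G1 X-5.08 Y2.10 E2.1411
G1 X-5.50 Y0.00 E2.2835

At z = 16.2 mm: the cylinder: section is a regular 16-gon, circumradius r=5.5; the cube at (-2, 12) is not intersected at this z (z outside [16.5, 31]); Taking the union: only the r=5.5 cylinder is present, so the union is just that shape — 1 connected region. The outline is a single polygon with 16 vertices. Extrusion per mm of travel: 0.8 × 0.2 / (π × 0.875²) = 0.066520. Accumulating E over each segment gives final E = 2.2835.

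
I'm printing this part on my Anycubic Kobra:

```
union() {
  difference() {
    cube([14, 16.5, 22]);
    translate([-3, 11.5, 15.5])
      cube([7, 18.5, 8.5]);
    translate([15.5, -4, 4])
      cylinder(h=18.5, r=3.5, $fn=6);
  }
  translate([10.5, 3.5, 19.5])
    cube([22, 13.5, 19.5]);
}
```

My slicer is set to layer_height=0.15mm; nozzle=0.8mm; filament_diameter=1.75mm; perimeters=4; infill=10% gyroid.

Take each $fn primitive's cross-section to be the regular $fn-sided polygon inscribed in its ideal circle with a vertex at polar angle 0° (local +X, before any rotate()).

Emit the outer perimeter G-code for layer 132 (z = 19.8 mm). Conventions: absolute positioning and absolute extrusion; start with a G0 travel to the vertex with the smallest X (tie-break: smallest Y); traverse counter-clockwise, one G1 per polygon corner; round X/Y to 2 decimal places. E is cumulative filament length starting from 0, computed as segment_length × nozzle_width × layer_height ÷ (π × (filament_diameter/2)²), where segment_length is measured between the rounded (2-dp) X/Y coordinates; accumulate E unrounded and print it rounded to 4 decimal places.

At z = 19.8 mm: the cube is present — its section is the full 14×16.5 rectangle; the cube at (-3, 11.5) (footprint 7×18.5) is included at this height; the r=3.5 cylinder at (15.5, -4) contributes a regular 6-gon of circumradius 3.5; Taking the first minus the rest: starting from the 14×16.5 cube, the 7×18.5 cube at (-3, 11.5) partially overlaps it — only the 20.00 mm² overlap (of its 129.50 mm²) is removed, clipping the outline; the r=3.5 cylinder at (15.5, -4) misses the remaining region (no effect) — 1 connected region; the 22×13.5 cube at (10.5, 3.5) contributes its full rectangle; Merging all regions: the regions partially overlap (shared area 45.50 mm²), so overlapping operands fuse into one piece — 1 connected region. The outline is a single polygon with 10 vertices. Extrusion per mm of travel: 0.8 × 0.15 / (π × 0.875²) = 0.049890. Accumulating E over each segment gives final E = 4.9391.

G0 X0.00 Y0.00 Z19.80
G1 X14.00 Y0.00 E0.6985
G1 X14.00 Y3.50 E0.8731
G1 X32.50 Y3.50 E1.7960
G1 X32.50 Y17.00 E2.4696
G1 X10.50 Y17.00 E3.5671
G1 X10.50 Y16.50 E3.5921
G1 X4.00 Y16.50 E3.9164
G1 X4.00 Y11.50 E4.1658
G1 X0.00 Y11.50 E4.3654
G1 X0.00 Y0.00 E4.9391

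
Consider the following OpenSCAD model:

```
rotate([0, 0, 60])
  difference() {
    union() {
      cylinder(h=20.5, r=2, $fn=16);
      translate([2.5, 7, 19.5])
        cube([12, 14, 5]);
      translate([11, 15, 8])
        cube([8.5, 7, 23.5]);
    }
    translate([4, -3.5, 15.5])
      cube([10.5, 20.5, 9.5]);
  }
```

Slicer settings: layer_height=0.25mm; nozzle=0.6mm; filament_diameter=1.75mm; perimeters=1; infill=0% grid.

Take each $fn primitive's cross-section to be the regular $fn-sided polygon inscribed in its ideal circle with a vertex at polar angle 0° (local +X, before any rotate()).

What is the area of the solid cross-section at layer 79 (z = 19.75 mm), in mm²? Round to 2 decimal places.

At z = 19.75 mm: the r=2 cylinder contributes a regular 16-gon of circumradius 2 (area = (16/2)·2.000²·sin(360°/16) = 12.25 mm²); the cube at (2.5, 7) is present — its section is the full 12×14 rectangle (area 168.00 mm²); the cube at (11, 15) is present — its section is the full 8.5×7 rectangle (area 59.50 mm²); Merging all regions: the regions partially overlap — summed areas 239.75 mm² minus the doubly-counted overlap 21.00 mm² gives 218.75 mm² — area = 218.75 mm²; the 10.5×20.5 cube at (4, -3.5) contributes its full rectangle (area 215.25 mm²); After the difference (first − rest): starting from the result so far (218.75 mm²), the 10.5×20.5 cube at (4, -3.5) partially overlaps it — only the 105.00 mm² overlap (of its 215.25 mm²) is removed, clipping the outline — area = 113.75 mm²; (rotated 60° about Z; rotation is an isometry so areas/perimeters/island counts are preserved). Overall, the cross-section has 2 separate islands. Net area = 113.75 mm².

113.75 mm²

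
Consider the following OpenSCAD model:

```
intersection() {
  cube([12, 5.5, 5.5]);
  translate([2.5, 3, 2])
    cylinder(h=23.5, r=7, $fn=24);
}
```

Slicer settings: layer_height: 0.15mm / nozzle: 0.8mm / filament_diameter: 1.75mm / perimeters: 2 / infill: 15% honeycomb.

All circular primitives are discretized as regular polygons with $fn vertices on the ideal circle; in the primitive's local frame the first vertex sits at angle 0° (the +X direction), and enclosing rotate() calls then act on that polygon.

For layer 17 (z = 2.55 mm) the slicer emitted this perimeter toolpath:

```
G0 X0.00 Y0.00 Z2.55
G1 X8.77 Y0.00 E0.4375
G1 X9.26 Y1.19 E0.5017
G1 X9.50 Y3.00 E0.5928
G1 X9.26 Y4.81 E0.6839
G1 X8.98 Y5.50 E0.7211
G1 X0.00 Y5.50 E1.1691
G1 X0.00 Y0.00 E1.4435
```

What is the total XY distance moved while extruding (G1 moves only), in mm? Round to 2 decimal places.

Sum the Euclidean lengths of each G1 segment: total = 28.93 mm.

28.93 mm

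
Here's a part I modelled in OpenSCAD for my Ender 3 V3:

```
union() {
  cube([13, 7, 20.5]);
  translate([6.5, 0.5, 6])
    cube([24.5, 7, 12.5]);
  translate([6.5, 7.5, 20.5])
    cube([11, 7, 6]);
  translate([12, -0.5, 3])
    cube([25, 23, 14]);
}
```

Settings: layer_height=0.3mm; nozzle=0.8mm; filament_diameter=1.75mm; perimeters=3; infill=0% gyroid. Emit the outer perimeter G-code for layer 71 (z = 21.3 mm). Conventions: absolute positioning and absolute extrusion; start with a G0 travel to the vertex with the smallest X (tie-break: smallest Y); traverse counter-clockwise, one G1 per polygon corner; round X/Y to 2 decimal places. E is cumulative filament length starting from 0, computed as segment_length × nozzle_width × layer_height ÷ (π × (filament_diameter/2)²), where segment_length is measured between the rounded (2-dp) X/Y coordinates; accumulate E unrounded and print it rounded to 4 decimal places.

At z = 21.3 mm: the cube is absent (z outside [0, 20.5]); the cube at (6.5, 0.5) does not reach this height (z outside [6, 18.5]); the cube at (6.5, 7.5) is present — its section is the full 11×7 rectangle; the cube at (12, -0.5) does not reach this height (z outside [3, 17]); Merging all regions: only the 11×7 cube at (6.5, 7.5) is present, so the union is just that shape — 1 connected region. The outline is a single polygon with 4 vertices. Extrusion per mm of travel: 0.8 × 0.3 / (π × 0.875²) = 0.099780. Accumulating E over each segment gives final E = 3.5921.

G0 X6.50 Y7.50 Z21.30
G1 X17.50 Y7.50 E1.0976
G1 X17.50 Y14.50 E1.7960
G1 X6.50 Y14.50 E2.8936
G1 X6.50 Y7.50 E3.5921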